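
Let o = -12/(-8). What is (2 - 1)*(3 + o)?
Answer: 9/2 ≈ 4.5000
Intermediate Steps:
o = 3/2 (o = -12*(-⅛) = 3/2 ≈ 1.5000)
(2 - 1)*(3 + o) = (2 - 1)*(3 + 3/2) = 1*(9/2) = 9/2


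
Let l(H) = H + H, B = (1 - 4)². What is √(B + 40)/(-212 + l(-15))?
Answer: -7/242 ≈ -0.028926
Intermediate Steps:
B = 9 (B = (-3)² = 9)
l(H) = 2*H
√(B + 40)/(-212 + l(-15)) = √(9 + 40)/(-212 + 2*(-15)) = √49/(-212 - 30) = 7/(-242) = -1/242*7 = -7/242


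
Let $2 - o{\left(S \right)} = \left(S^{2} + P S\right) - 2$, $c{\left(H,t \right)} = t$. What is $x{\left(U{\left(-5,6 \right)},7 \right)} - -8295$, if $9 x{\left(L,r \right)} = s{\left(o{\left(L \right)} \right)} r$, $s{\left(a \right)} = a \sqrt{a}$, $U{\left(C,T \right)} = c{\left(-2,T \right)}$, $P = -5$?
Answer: $8295 - \frac{14 i \sqrt{2}}{9} \approx 8295.0 - 2.1999 i$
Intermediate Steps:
$U{\left(C,T \right)} = T$
$o{\left(S \right)} = 4 - S^{2} + 5 S$ ($o{\left(S \right)} = 2 - \left(\left(S^{2} - 5 S\right) - 2\right) = 2 - \left(-2 + S^{2} - 5 S\right) = 2 + \left(2 - S^{2} + 5 S\right) = 4 - S^{2} + 5 S$)
$s{\left(a \right)} = a^{\frac{3}{2}}$
$x{\left(L,r \right)} = \frac{r \left(4 - L^{2} + 5 L\right)^{\frac{3}{2}}}{9}$ ($x{\left(L,r \right)} = \frac{\left(4 - L^{2} + 5 L\right)^{\frac{3}{2}} r}{9} = \frac{r \left(4 - L^{2} + 5 L\right)^{\frac{3}{2}}}{9}$)
$x{\left(U{\left(-5,6 \right)},7 \right)} - -8295 = \frac{1}{9} \cdot 7 \left(4 - 6^{2} + 5 \cdot 6\right)^{\frac{3}{2}} - -8295 = \frac{1}{9} \cdot 7 \left(4 - 36 + 30\right)^{\frac{3}{2}} + 8295 = \frac{1}{9} \cdot 7 \left(-2\right)^{\frac{3}{2}} + 8295 = \frac{1}{9} \cdot 7 \left(- 2 i \sqrt{2}\right) + 8295 = - \frac{14 i \sqrt{2}}{9} + 8295 = 8295 - \frac{14 i \sqrt{2}}{9}$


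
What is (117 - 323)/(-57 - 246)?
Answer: 206/303 ≈ 0.67987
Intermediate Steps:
(117 - 323)/(-57 - 246) = -206/(-303) = -206*(-1/303) = 206/303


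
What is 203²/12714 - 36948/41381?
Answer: 1235512757/526118034 ≈ 2.3484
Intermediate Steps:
203²/12714 - 36948/41381 = 41209*(1/12714) - 36948*1/41381 = 41209/12714 - 36948/41381 = 1235512757/526118034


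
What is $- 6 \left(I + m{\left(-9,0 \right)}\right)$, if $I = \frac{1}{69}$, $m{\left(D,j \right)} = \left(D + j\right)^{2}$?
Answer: $- \frac{11180}{23} \approx -486.09$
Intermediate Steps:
$I = \frac{1}{69} \approx 0.014493$
$- 6 \left(I + m{\left(-9,0 \right)}\right) = - 6 \left(\frac{1}{69} + \left(-9 + 0\right)^{2}\right) = - 6 \left(\frac{1}{69} + \left(-9\right)^{2}\right) = - 6 \left(\frac{1}{69} + 81\right) = \left(-6\right) \frac{5590}{69} = - \frac{11180}{23}$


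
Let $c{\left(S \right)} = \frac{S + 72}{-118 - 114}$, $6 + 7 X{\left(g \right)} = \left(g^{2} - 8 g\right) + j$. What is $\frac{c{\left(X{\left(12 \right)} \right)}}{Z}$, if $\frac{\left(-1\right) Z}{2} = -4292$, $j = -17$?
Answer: $- \frac{529}{13940416} \approx -3.7947 \cdot 10^{-5}$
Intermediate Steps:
$X{\left(g \right)} = - \frac{23}{7} - \frac{8 g}{7} + \frac{g^{2}}{7}$ ($X{\left(g \right)} = - \frac{6}{7} + \frac{\left(g^{2} - 8 g\right) - 17}{7} = - \frac{6}{7} + \frac{-17 + g^{2} - 8 g}{7} = - \frac{6}{7} - \left(\frac{17}{7} - \frac{g^{2}}{7} + \frac{8 g}{7}\right) = - \frac{23}{7} - \frac{8 g}{7} + \frac{g^{2}}{7}$)
$c{\left(S \right)} = - \frac{9}{29} - \frac{S}{232}$ ($c{\left(S \right)} = \frac{72 + S}{-232} = \left(72 + S\right) \left(- \frac{1}{232}\right) = - \frac{9}{29} - \frac{S}{232}$)
$Z = 8584$ ($Z = \left(-2\right) \left(-4292\right) = 8584$)
$\frac{c{\left(X{\left(12 \right)} \right)}}{Z} = \frac{- \frac{9}{29} - \frac{- \frac{23}{7} - \frac{96}{7} + \frac{12^{2}}{7}}{232}}{8584} = \left(- \frac{9}{29} - \frac{- \frac{23}{7} - \frac{96}{7} + \frac{1}{7} \cdot 144}{232}\right) \frac{1}{8584} = \left(- \frac{9}{29} - \frac{- \frac{23}{7} - \frac{96}{7} + \frac{144}{7}}{232}\right) \frac{1}{8584} = \left(- \frac{9}{29} - \frac{25}{1624}\right) \frac{1}{8584} = \left(- \frac{529}{1624}\right) \frac{1}{8584} = - \frac{529}{13940416}$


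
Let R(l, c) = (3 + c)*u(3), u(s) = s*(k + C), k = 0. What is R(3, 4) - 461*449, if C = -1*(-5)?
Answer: -206884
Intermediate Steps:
C = 5
u(s) = 5*s (u(s) = s*(0 + 5) = s*5 = 5*s)
R(l, c) = 45 + 15*c (R(l, c) = (3 + c)*(5*3) = (3 + c)*15 = 45 + 15*c)
R(3, 4) - 461*449 = (45 + 15*4) - 461*449 = (45 + 60) - 206989 = 105 - 206989 = -206884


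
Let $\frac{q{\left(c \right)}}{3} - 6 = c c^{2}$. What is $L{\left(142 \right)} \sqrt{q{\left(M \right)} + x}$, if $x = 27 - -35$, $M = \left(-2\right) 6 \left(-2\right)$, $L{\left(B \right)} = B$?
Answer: $3976 \sqrt{53} \approx 28946.0$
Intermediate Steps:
$M = 24$ ($M = \left(-12\right) \left(-2\right) = 24$)
$x = 62$ ($x = 27 + 35 = 62$)
$q{\left(c \right)} = 18 + 3 c^{3}$ ($q{\left(c \right)} = 18 + 3 c c^{2} = 18 + 3 c^{3}$)
$L{\left(142 \right)} \sqrt{q{\left(M \right)} + x} = 142 \sqrt{\left(18 + 3 \cdot 24^{3}\right) + 62} = 142 \sqrt{\left(18 + 3 \cdot 13824\right) + 62} = 142 \sqrt{\left(18 + 41472\right) + 62} = 142 \sqrt{41490 + 62} = 142 \sqrt{41552} = 142 \cdot 28 \sqrt{53} = 3976 \sqrt{53}$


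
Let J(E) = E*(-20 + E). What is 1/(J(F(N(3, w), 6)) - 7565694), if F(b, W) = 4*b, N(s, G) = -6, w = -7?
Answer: -1/7564638 ≈ -1.3219e-7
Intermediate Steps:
1/(J(F(N(3, w), 6)) - 7565694) = 1/((4*(-6))*(-20 + 4*(-6)) - 7565694) = 1/(-24*(-20 - 24) - 7565694) = 1/(-24*(-44) - 7565694) = 1/(1056 - 7565694) = 1/(-7564638) = -1/7564638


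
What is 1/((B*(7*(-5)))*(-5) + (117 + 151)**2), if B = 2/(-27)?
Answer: 27/1938898 ≈ 1.3925e-5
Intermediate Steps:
B = -2/27 (B = 2*(-1/27) = -2/27 ≈ -0.074074)
1/((B*(7*(-5)))*(-5) + (117 + 151)**2) = 1/(-14*(-5)/27*(-5) + (117 + 151)**2) = 1/(-2/27*(-35)*(-5) + 268**2) = 1/((70/27)*(-5) + 71824) = 1/(-350/27 + 71824) = 1/(1938898/27) = 27/1938898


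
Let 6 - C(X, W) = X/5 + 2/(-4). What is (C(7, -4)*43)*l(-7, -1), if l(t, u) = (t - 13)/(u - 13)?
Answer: 2193/7 ≈ 313.29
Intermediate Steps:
C(X, W) = 13/2 - X/5 (C(X, W) = 6 - (X/5 + 2/(-4)) = 6 - (X*(1/5) + 2*(-1/4)) = 6 - (X/5 - 1/2) = 6 - (-1/2 + X/5) = 6 + (1/2 - X/5) = 13/2 - X/5)
l(t, u) = (-13 + t)/(-13 + u)
(C(7, -4)*43)*l(-7, -1) = ((13/2 - 1/5*7)*43)*((-13 - 7)/(-13 - 1)) = ((13/2 - 7/5)*43)*(-20/(-14)) = ((51/10)*43)*(-1/14*(-20)) = (2193/10)*(10/7) = 2193/7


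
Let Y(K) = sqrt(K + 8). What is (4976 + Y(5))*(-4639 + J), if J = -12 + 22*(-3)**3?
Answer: -26099120 - 5245*sqrt(13) ≈ -2.6118e+7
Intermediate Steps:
Y(K) = sqrt(8 + K)
J = -606 (J = -12 + 22*(-27) = -12 - 594 = -606)
(4976 + Y(5))*(-4639 + J) = (4976 + sqrt(8 + 5))*(-4639 - 606) = (4976 + sqrt(13))*(-5245) = -26099120 - 5245*sqrt(13)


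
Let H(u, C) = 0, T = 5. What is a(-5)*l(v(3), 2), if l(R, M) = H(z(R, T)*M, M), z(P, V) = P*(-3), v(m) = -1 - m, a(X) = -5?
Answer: 0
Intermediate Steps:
z(P, V) = -3*P
l(R, M) = 0
a(-5)*l(v(3), 2) = -5*0 = 0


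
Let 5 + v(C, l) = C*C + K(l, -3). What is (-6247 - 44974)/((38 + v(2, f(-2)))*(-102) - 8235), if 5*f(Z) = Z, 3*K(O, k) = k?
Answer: 51221/11907 ≈ 4.3018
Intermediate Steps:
K(O, k) = k/3
f(Z) = Z/5
v(C, l) = -6 + C² (v(C, l) = -5 + (C*C + (⅓)*(-3)) = -5 + (C² - 1) = -5 + (-1 + C²) = -6 + C²)
(-6247 - 44974)/((38 + v(2, f(-2)))*(-102) - 8235) = (-6247 - 44974)/((38 + (-6 + 2²))*(-102) - 8235) = -51221/((38 + (-6 + 4))*(-102) - 8235) = -51221/((38 - 2)*(-102) - 8235) = -51221/(36*(-102) - 8235) = -51221/(-3672 - 8235) = -51221/(-11907) = -51221*(-1/11907) = 51221/11907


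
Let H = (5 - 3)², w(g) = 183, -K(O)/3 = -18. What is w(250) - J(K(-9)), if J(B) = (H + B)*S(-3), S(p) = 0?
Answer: 183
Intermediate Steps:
K(O) = 54 (K(O) = -3*(-18) = 54)
H = 4 (H = 2² = 4)
J(B) = 0 (J(B) = (4 + B)*0 = 0)
w(250) - J(K(-9)) = 183 - 1*0 = 183 + 0 = 183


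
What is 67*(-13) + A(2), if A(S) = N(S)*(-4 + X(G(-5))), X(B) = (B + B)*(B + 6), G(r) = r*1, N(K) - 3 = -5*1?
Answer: -843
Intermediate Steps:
N(K) = -2 (N(K) = 3 - 5*1 = 3 - 5 = -2)
G(r) = r
X(B) = 2*B*(6 + B) (X(B) = (2*B)*(6 + B) = 2*B*(6 + B))
A(S) = 28 (A(S) = -2*(-4 + 2*(-5)*(6 - 5)) = -2*(-4 + 2*(-5)*1) = -2*(-4 - 10) = -2*(-14) = 28)
67*(-13) + A(2) = 67*(-13) + 28 = -871 + 28 = -843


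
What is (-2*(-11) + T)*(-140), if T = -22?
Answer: 0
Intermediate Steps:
(-2*(-11) + T)*(-140) = (-2*(-11) - 22)*(-140) = (22 - 22)*(-140) = 0*(-140) = 0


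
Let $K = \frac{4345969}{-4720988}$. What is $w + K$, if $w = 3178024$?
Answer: $\frac{15003408821743}{4720988} \approx 3.178 \cdot 10^{6}$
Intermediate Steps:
$K = - \frac{4345969}{4720988}$ ($K = 4345969 \left(- \frac{1}{4720988}\right) = - \frac{4345969}{4720988} \approx -0.92056$)
$w + K = 3178024 - \frac{4345969}{4720988} = \frac{15003408821743}{4720988}$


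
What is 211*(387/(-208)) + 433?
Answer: 8407/208 ≈ 40.418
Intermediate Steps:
211*(387/(-208)) + 433 = 211*(387*(-1/208)) + 433 = 211*(-387/208) + 433 = -81657/208 + 433 = 8407/208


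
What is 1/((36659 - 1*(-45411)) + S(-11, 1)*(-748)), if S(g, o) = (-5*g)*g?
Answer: 1/534610 ≈ 1.8705e-6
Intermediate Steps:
S(g, o) = -5*g**2
1/((36659 - 1*(-45411)) + S(-11, 1)*(-748)) = 1/((36659 - 1*(-45411)) - 5*(-11)**2*(-748)) = 1/((36659 + 45411) - 5*121*(-748)) = 1/(82070 - 605*(-748)) = 1/(82070 + 452540) = 1/534610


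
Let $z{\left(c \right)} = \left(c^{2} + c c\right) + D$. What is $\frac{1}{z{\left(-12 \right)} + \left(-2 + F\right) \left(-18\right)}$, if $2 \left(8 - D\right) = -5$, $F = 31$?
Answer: $- \frac{2}{447} \approx -0.0044743$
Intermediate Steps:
$D = \frac{21}{2}$ ($D = 8 - - \frac{5}{2} = 8 + \frac{5}{2} = \frac{21}{2} \approx 10.5$)
$z{\left(c \right)} = \frac{21}{2} + 2 c^{2}$ ($z{\left(c \right)} = \left(c^{2} + c c\right) + \frac{21}{2} = \left(c^{2} + c^{2}\right) + \frac{21}{2} = 2 c^{2} + \frac{21}{2} = \frac{21}{2} + 2 c^{2}$)
$\frac{1}{z{\left(-12 \right)} + \left(-2 + F\right) \left(-18\right)} = \frac{1}{\left(\frac{21}{2} + 2 \left(-12\right)^{2}\right) + \left(-2 + 31\right) \left(-18\right)} = \frac{1}{\left(\frac{21}{2} + 2 \cdot 144\right) + 29 \left(-18\right)} = \frac{1}{\left(\frac{21}{2} + 288\right) - 522} = \frac{1}{\frac{597}{2} - 522} = \frac{1}{- \frac{447}{2}} = - \frac{2}{447}$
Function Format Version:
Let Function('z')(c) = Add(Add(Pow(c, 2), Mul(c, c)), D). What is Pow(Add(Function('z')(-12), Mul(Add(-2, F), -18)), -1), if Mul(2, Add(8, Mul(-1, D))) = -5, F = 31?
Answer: Rational(-2, 447) ≈ -0.0044743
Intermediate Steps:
D = Rational(21, 2) (D = Add(8, Mul(Rational(-1, 2), -5)) = Add(8, Rational(5, 2)) = Rational(21, 2) ≈ 10.500)
Function('z')(c) = Add(Rational(21, 2), Mul(2, Pow(c, 2))) (Function('z')(c) = Add(Add(Pow(c, 2), Mul(c, c)), Rational(21, 2)) = Add(Add(Pow(c, 2), Pow(c, 2)), Rational(21, 2)) = Add(Mul(2, Pow(c, 2)), Rational(21, 2)) = Add(Rational(21, 2), Mul(2, Pow(c, 2))))
Pow(Add(Function('z')(-12), Mul(Add(-2, F), -18)), -1) = Pow(Add(Add(Rational(21, 2), Mul(2, Pow(-12, 2))), Mul(Add(-2, 31), -18)), -1) = Pow(Add(Add(Rational(21, 2), Mul(2, 144)), Mul(29, -18)), -1) = Pow(Add(Add(Rational(21, 2), 288), -522), -1) = Pow(Add(Rational(597, 2), -522), -1) = Pow(Rational(-447, 2), -1) = Rational(-2, 447)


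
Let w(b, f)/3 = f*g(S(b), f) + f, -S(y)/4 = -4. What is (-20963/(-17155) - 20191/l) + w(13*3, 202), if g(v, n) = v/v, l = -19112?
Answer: 398121049781/327866360 ≈ 1214.3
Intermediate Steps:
S(y) = 16 (S(y) = -4*(-4) = 16)
g(v, n) = 1
w(b, f) = 6*f (w(b, f) = 3*(f*1 + f) = 3*(f + f) = 3*(2*f) = 6*f)
(-20963/(-17155) - 20191/l) + w(13*3, 202) = (-20963/(-17155) - 20191/(-19112)) + 6*202 = (-20963*(-1/17155) - 20191*(-1/19112)) + 1212 = (20963/17155 + 20191/19112) + 1212 = 747021461/327866360 + 1212 = 398121049781/327866360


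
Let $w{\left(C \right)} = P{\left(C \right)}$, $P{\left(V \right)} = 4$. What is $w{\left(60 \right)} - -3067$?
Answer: $3071$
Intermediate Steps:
$w{\left(C \right)} = 4$
$w{\left(60 \right)} - -3067 = 4 - -3067 = 4 + 3067 = 3071$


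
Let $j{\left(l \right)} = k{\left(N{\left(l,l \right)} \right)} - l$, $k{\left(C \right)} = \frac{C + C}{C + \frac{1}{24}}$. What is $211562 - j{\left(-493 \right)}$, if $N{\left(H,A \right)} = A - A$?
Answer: $211069$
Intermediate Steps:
$N{\left(H,A \right)} = 0$
$k{\left(C \right)} = \frac{2 C}{\frac{1}{24} + C}$ ($k{\left(C \right)} = \frac{2 C}{C + \frac{1}{24}} = \frac{2 C}{\frac{1}{24} + C}$)
$j{\left(l \right)} = - l$ ($j{\left(l \right)} = 48 \cdot 0 \frac{1}{1 + 24 \cdot 0} - l = 48 \cdot 0 \frac{1}{1 + 0} - l = 48 \cdot 0 \cdot 1^{-1} - l = 48 \cdot 0 \cdot 1 - l = 0 - l = - l$)
$211562 - j{\left(-493 \right)} = 211562 - \left(-1\right) \left(-493\right) = 211562 - 493 = 211069$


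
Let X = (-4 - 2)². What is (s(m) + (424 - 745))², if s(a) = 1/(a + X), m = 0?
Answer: 133518025/1296 ≈ 1.0302e+5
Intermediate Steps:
X = 36 (X = (-6)² = 36)
s(a) = 1/(36 + a) (s(a) = 1/(a + 36) = 1/(36 + a))
(s(m) + (424 - 745))² = (1/(36 + 0) + (424 - 745))² = (1/36 - 321)² = (-11555/36)² = 133518025/1296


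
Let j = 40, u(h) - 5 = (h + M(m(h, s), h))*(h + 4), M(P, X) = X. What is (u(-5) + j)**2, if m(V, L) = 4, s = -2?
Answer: 3025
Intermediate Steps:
u(h) = 5 + 2*h*(4 + h) (u(h) = 5 + (h + h)*(h + 4) = 5 + (2*h)*(4 + h) = 5 + 2*h*(4 + h))
(u(-5) + j)**2 = ((5 + 2*(-5)**2 + 8*(-5)) + 40)**2 = ((5 + 2*25 - 40) + 40)**2 = ((5 + 50 - 40) + 40)**2 = (15 + 40)**2 = 55**2 = 3025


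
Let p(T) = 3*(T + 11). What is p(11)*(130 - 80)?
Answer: 3300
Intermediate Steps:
p(T) = 33 + 3*T (p(T) = 3*(11 + T) = 33 + 3*T)
p(11)*(130 - 80) = (33 + 3*11)*(130 - 80) = (33 + 33)*50 = 66*50 = 3300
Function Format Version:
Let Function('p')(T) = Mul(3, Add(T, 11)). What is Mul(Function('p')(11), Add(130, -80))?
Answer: 3300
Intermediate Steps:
Function('p')(T) = Add(33, Mul(3, T)) (Function('p')(T) = Mul(3, Add(11, T)) = Add(33, Mul(3, T)))
Mul(Function('p')(11), Add(130, -80)) = Mul(Add(33, Mul(3, 11)), Add(130, -80)) = Mul(Add(33, 33), 50) = Mul(66, 50) = 3300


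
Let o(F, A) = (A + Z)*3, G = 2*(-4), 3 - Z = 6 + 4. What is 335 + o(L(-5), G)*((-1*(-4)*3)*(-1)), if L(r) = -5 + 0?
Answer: 875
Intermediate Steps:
L(r) = -5
Z = -7 (Z = 3 - (6 + 4) = 3 - 1*10 = 3 - 10 = -7)
G = -8
o(F, A) = -21 + 3*A (o(F, A) = (A - 7)*3 = (-7 + A)*3 = -21 + 3*A)
335 + o(L(-5), G)*((-1*(-4)*3)*(-1)) = 335 + (-21 + 3*(-8))*((-1*(-4)*3)*(-1)) = 335 + (-21 - 24)*((4*3)*(-1)) = 335 - 540*(-1) = 335 - 45*(-12) = 335 + 540 = 875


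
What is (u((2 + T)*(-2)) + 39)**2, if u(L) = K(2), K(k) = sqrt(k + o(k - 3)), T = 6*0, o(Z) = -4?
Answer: (39 + I*sqrt(2))**2 ≈ 1519.0 + 110.31*I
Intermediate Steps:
T = 0
K(k) = sqrt(-4 + k) (K(k) = sqrt(k - 4) = sqrt(-4 + k))
u(L) = I*sqrt(2) (u(L) = sqrt(-4 + 2) = sqrt(-2) = I*sqrt(2))
(u((2 + T)*(-2)) + 39)**2 = (I*sqrt(2) + 39)**2 = (39 + I*sqrt(2))**2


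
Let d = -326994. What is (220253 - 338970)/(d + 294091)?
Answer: 118717/32903 ≈ 3.6081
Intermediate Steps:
(220253 - 338970)/(d + 294091) = (220253 - 338970)/(-326994 + 294091) = -118717/(-32903) = -118717*(-1/32903) = 118717/32903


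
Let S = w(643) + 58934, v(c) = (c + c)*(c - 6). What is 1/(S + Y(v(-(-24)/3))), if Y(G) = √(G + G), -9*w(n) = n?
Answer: 9/529835 ≈ 1.6986e-5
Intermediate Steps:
w(n) = -n/9
v(c) = 2*c*(-6 + c) (v(c) = (2*c)*(-6 + c) = 2*c*(-6 + c))
Y(G) = √2*√G (Y(G) = √(2*G) = √2*√G)
S = 529763/9 (S = -⅑*643 + 58934 = -643/9 + 58934 = 529763/9 ≈ 58863.)
1/(S + Y(v(-(-24)/3))) = 1/(529763/9 + √2*√(2*(-(-24)/3)*(-6 - (-24)/3))) = 1/(529763/9 + √2*√(2*(-1*(-8))*(-6 - 1*(-8)))) = 1/(529763/9 + √2*√(2*8*(-6 + 8))) = 1/(529763/9 + √2*√(2*8*2)) = 1/(529763/9 + √2*√32) = 1/(529763/9 + √2*(4*√2)) = 1/(529763/9 + 8) = 1/(529835/9) = 9/529835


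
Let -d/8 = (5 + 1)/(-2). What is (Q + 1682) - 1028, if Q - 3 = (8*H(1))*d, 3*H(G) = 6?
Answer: 1041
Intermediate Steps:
H(G) = 2 (H(G) = (1/3)*6 = 2)
d = 24 (d = -8*(5 + 1)/(-2) = -48*(-1)/2 = -8*(-3) = 24)
Q = 387 (Q = 3 + (8*2)*24 = 3 + 16*24 = 3 + 384 = 387)
(Q + 1682) - 1028 = (387 + 1682) - 1028 = 2069 - 1028 = 1041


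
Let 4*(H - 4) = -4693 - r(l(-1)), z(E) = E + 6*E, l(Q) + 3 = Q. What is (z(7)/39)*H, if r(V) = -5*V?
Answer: -230153/156 ≈ -1475.3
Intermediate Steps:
l(Q) = -3 + Q
z(E) = 7*E
H = -4697/4 (H = 4 + (-4693 - (-5)*(-3 - 1))/4 = 4 + (-4693 - (-5)*(-4))/4 = 4 + (-4693 - 1*20)/4 = 4 + (-4693 - 20)/4 = 4 + (¼)*(-4713) = 4 - 4713/4 = -4697/4 ≈ -1174.3)
(z(7)/39)*H = ((7*7)/39)*(-4697/4) = (49*(1/39))*(-4697/4) = (49/39)*(-4697/4) = -230153/156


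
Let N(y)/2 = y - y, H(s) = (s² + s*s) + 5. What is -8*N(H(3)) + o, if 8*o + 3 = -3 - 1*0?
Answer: -¾ ≈ -0.75000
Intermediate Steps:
H(s) = 5 + 2*s² (H(s) = (s² + s²) + 5 = 2*s² + 5 = 5 + 2*s²)
N(y) = 0 (N(y) = 2*(y - y) = 2*0 = 0)
o = -¾ (o = -3/8 + (-3 - 1*0)/8 = -3/8 + (-3 + 0)/8 = -3/8 + (⅛)*(-3) = -3/8 - 3/8 = -¾ ≈ -0.75000)
-8*N(H(3)) + o = -8*0 - ¾ = 0 - ¾ = -¾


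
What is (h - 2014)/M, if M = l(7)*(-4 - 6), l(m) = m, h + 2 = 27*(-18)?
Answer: 1251/35 ≈ 35.743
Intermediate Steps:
h = -488 (h = -2 + 27*(-18) = -2 - 486 = -488)
M = -70 (M = 7*(-4 - 6) = 7*(-10) = -70)
(h - 2014)/M = (-488 - 2014)/(-70) = -2502*(-1/70) = 1251/35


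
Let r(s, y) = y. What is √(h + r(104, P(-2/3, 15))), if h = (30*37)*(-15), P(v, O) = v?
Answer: 4*I*√9366/3 ≈ 129.04*I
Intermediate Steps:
h = -16650 (h = 1110*(-15) = -16650)
√(h + r(104, P(-2/3, 15))) = √(-16650 - 2/3) = √(-16650 - 2*⅓) = √(-16650 - ⅔) = √(-49952/3) = 4*I*√9366/3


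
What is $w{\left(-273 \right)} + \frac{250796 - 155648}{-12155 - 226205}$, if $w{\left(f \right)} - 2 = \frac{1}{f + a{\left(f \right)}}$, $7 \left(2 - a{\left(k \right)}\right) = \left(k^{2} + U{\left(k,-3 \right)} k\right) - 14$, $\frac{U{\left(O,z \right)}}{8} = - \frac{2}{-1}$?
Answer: $\frac{490862583}{306650140} \approx 1.6007$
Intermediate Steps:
$U{\left(O,z \right)} = 16$ ($U{\left(O,z \right)} = 8 \left(- \frac{2}{-1}\right) = 8 \left(\left(-2\right) \left(-1\right)\right) = 8 \cdot 2 = 16$)
$a{\left(k \right)} = 4 - \frac{16 k}{7} - \frac{k^{2}}{7}$ ($a{\left(k \right)} = 2 - \frac{\left(k^{2} + 16 k\right) - 14}{7} = 2 - \frac{-14 + k^{2} + 16 k}{7} = 2 - \left(-2 + \frac{k^{2}}{7} + \frac{16 k}{7}\right) = 4 - \frac{16 k}{7} - \frac{k^{2}}{7}$)
$w{\left(f \right)} = 2 + \frac{1}{4 - \frac{9 f}{7} - \frac{f^{2}}{7}}$ ($w{\left(f \right)} = 2 + \frac{1}{f - \left(-4 + \frac{f^{2}}{7} + \frac{16 f}{7}\right)} = 2 + \frac{1}{4 - \frac{9 f}{7} - \frac{f^{2}}{7}}$)
$w{\left(-273 \right)} + \frac{250796 - 155648}{-12155 - 226205} = \frac{-63 + 2 \left(-273\right)^{2} + 18 \left(-273\right)}{-28 + \left(-273\right)^{2} + 9 \left(-273\right)} + \frac{250796 - 155648}{-12155 - 226205} = \frac{-63 + 2 \cdot 74529 - 4914}{-28 + 74529 - 2457} + \frac{95148}{-238360} = \frac{-63 + 149058 - 4914}{72044} + 95148 \left(- \frac{1}{238360}\right) = \frac{1}{72044} \cdot 144081 - \frac{23787}{59590} = \frac{20583}{10292} - \frac{23787}{59590} = \frac{490862583}{306650140}$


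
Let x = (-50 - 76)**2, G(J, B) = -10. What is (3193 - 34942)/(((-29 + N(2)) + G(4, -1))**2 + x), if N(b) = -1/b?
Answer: -126996/69745 ≈ -1.8209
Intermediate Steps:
x = 15876 (x = (-126)**2 = 15876)
(3193 - 34942)/(((-29 + N(2)) + G(4, -1))**2 + x) = (3193 - 34942)/(((-29 - 1/2) - 10)**2 + 15876) = -31749/(((-29 - 1*1/2) - 10)**2 + 15876) = -31749/(((-29 - 1/2) - 10)**2 + 15876) = -31749/((-59/2 - 10)**2 + 15876) = -31749/((-79/2)**2 + 15876) = -31749/(6241/4 + 15876) = -31749/69745/4 = -31749*4/69745 = -126996/69745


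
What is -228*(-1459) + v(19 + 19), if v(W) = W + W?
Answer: 332728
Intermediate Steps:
v(W) = 2*W
-228*(-1459) + v(19 + 19) = -228*(-1459) + 2*(19 + 19) = 332652 + 2*38 = 332652 + 76 = 332728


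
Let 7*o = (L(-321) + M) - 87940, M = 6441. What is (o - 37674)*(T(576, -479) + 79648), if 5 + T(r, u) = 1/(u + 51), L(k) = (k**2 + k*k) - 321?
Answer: -1188416245392/749 ≈ -1.5867e+9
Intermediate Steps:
L(k) = -321 + 2*k**2 (L(k) = (k**2 + k**2) - 321 = 2*k**2 - 321 = -321 + 2*k**2)
T(r, u) = -5 + 1/(51 + u) (T(r, u) = -5 + 1/(u + 51) = -5 + 1/(51 + u))
o = 124262/7 (o = (((-321 + 2*(-321)**2) + 6441) - 87940)/7 = (((-321 + 2*103041) + 6441) - 87940)/7 = (((-321 + 206082) + 6441) - 87940)/7 = ((205761 + 6441) - 87940)/7 = (212202 - 87940)/7 = (1/7)*124262 = 124262/7 ≈ 17752.)
(o - 37674)*(T(576, -479) + 79648) = (124262/7 - 37674)*((-254 - 5*(-479))/(51 - 479) + 79648) = -139456*((-254 + 2395)/(-428) + 79648)/7 = -139456*(-1/428*2141 + 79648)/7 = -139456*(-2141/428 + 79648)/7 = -139456/7*34087203/428 = -1188416245392/749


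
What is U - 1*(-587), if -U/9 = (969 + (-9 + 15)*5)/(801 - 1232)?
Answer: 261988/431 ≈ 607.86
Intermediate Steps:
U = 8991/431 (U = -9*(969 + (-9 + 15)*5)/(801 - 1232) = -9*(969 + 6*5)/(-431) = -9*(969 + 30)*(-1)/431 = -8991*(-1)/431 = -9*(-999/431) = 8991/431 ≈ 20.861)
U - 1*(-587) = 8991/431 - 1*(-587) = 8991/431 + 587 = 261988/431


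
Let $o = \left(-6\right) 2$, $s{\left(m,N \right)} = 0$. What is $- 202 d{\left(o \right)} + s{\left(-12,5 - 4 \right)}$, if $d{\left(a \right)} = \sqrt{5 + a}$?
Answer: $- 202 i \sqrt{7} \approx - 534.44 i$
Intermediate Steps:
$o = -12$
$- 202 d{\left(o \right)} + s{\left(-12,5 - 4 \right)} = - 202 \sqrt{5 - 12} + 0 = - 202 \sqrt{-7} + 0 = - 202 i \sqrt{7} + 0 = - 202 i \sqrt{7}$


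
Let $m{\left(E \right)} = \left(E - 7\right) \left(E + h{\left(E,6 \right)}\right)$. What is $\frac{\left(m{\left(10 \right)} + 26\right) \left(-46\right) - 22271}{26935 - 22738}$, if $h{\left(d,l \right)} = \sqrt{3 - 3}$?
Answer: $- \frac{24847}{4197} \approx -5.9202$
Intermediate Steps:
$h{\left(d,l \right)} = 0$ ($h{\left(d,l \right)} = \sqrt{0} = 0$)
$m{\left(E \right)} = E \left(-7 + E\right)$ ($m{\left(E \right)} = \left(E - 7\right) \left(E + 0\right) = \left(-7 + E\right) E = E \left(-7 + E\right)$)
$\frac{\left(m{\left(10 \right)} + 26\right) \left(-46\right) - 22271}{26935 - 22738} = \frac{\left(10 \left(-7 + 10\right) + 26\right) \left(-46\right) - 22271}{26935 - 22738} = \frac{\left(10 \cdot 3 + 26\right) \left(-46\right) - 22271}{4197} = \left(\left(30 + 26\right) \left(-46\right) - 22271\right) \frac{1}{4197} = \left(56 \left(-46\right) - 22271\right) \frac{1}{4197} = \left(-2576 - 22271\right) \frac{1}{4197} = \left(-24847\right) \frac{1}{4197} = - \frac{24847}{4197}$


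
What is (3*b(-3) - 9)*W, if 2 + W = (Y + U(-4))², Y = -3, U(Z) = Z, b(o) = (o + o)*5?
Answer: -4653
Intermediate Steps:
b(o) = 10*o (b(o) = (2*o)*5 = 10*o)
W = 47 (W = -2 + (-3 - 4)² = -2 + (-7)² = -2 + 49 = 47)
(3*b(-3) - 9)*W = (3*(10*(-3)) - 9)*47 = (3*(-30) - 9)*47 = (-90 - 9)*47 = -99*47 = -4653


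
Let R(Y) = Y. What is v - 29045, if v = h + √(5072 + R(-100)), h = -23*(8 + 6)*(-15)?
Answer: -24215 + 2*√1243 ≈ -24145.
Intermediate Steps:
h = 4830 (h = -23*14*(-15) = -322*(-15) = 4830)
v = 4830 + 2*√1243 (v = 4830 + √(5072 - 100) = 4830 + √4972 = 4830 + 2*√1243 ≈ 4900.5)
v - 29045 = (4830 + 2*√1243) - 29045 = -24215 + 2*√1243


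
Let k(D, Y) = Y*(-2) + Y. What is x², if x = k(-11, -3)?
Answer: 9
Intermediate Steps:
k(D, Y) = -Y (k(D, Y) = -2*Y + Y = -Y)
x = 3 (x = -1*(-3) = 3)
x² = 3² = 9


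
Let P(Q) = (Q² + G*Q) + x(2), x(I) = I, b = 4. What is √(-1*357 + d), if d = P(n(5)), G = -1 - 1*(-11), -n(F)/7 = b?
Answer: √149 ≈ 12.207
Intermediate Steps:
n(F) = -28 (n(F) = -7*4 = -28)
G = 10 (G = -1 + 11 = 10)
P(Q) = 2 + Q² + 10*Q (P(Q) = (Q² + 10*Q) + 2 = 2 + Q² + 10*Q)
d = 506 (d = 2 + (-28)² + 10*(-28) = 2 + 784 - 280 = 506)
√(-1*357 + d) = √(-1*357 + 506) = √(-357 + 506) = √149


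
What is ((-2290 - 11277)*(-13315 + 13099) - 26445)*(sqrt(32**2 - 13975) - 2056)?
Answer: -5970679512 + 8712081*I*sqrt(1439) ≈ -5.9707e+9 + 3.3049e+8*I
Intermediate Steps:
((-2290 - 11277)*(-13315 + 13099) - 26445)*(sqrt(32**2 - 13975) - 2056) = (-13567*(-216) - 26445)*(sqrt(1024 - 13975) - 2056) = (2930472 - 26445)*(sqrt(-12951) - 2056) = 2904027*(3*I*sqrt(1439) - 2056) = 2904027*(-2056 + 3*I*sqrt(1439)) = -5970679512 + 8712081*I*sqrt(1439)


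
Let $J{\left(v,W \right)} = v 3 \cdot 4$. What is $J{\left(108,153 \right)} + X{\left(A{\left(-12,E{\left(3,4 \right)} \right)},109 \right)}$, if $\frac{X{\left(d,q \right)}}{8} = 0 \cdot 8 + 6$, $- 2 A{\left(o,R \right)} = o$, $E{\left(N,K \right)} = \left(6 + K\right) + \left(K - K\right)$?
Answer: $1344$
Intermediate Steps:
$E{\left(N,K \right)} = 6 + K$ ($E{\left(N,K \right)} = \left(6 + K\right) + 0 = 6 + K$)
$J{\left(v,W \right)} = 12 v$ ($J{\left(v,W \right)} = 3 v 4 = 12 v$)
$A{\left(o,R \right)} = - \frac{o}{2}$
$X{\left(d,q \right)} = 48$ ($X{\left(d,q \right)} = 8 \left(0 \cdot 8 + 6\right) = 8 \left(0 + 6\right) = 8 \cdot 6 = 48$)
$J{\left(108,153 \right)} + X{\left(A{\left(-12,E{\left(3,4 \right)} \right)},109 \right)} = 12 \cdot 108 + 48 = 1296 + 48 = 1344$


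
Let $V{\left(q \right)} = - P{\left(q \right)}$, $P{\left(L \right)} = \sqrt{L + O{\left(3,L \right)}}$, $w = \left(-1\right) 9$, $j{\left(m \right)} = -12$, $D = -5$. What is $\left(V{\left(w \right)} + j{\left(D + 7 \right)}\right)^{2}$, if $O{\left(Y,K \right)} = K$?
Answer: $126 + 72 i \sqrt{2} \approx 126.0 + 101.82 i$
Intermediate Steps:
$w = -9$
$P{\left(L \right)} = \sqrt{2} \sqrt{L}$ ($P{\left(L \right)} = \sqrt{L + L} = \sqrt{2 L} = \sqrt{2} \sqrt{L}$)
$V{\left(q \right)} = - \sqrt{2} \sqrt{q}$
$\left(V{\left(w \right)} + j{\left(D + 7 \right)}\right)^{2} = \left(- \sqrt{2} \sqrt{-9} - 12\right)^{2} = \left(- \sqrt{2} \cdot 3 i - 12\right)^{2} = \left(- 3 i \sqrt{2} - 12\right)^{2} = \left(-12 - 3 i \sqrt{2}\right)^{2}$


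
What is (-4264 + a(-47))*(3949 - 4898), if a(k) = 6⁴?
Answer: 2816632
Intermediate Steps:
a(k) = 1296
(-4264 + a(-47))*(3949 - 4898) = (-4264 + 1296)*(3949 - 4898) = -2968*(-949) = 2816632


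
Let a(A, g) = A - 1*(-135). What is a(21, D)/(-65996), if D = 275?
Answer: -39/16499 ≈ -0.0023638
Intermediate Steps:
a(A, g) = 135 + A (a(A, g) = A + 135 = 135 + A)
a(21, D)/(-65996) = (135 + 21)/(-65996) = 156*(-1/65996) = -39/16499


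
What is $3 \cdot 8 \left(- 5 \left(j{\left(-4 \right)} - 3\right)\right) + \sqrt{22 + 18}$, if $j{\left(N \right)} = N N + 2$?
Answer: $-1800 + 2 \sqrt{10} \approx -1793.7$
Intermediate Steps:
$j{\left(N \right)} = 2 + N^{2}$ ($j{\left(N \right)} = N^{2} + 2 = 2 + N^{2}$)
$3 \cdot 8 \left(- 5 \left(j{\left(-4 \right)} - 3\right)\right) + \sqrt{22 + 18} = 3 \cdot 8 \left(- 5 \left(\left(2 + \left(-4\right)^{2}\right) - 3\right)\right) + \sqrt{22 + 18} = 24 \left(- 5 \left(\left(2 + 16\right) - 3\right)\right) + \sqrt{40} = 24 \left(- 5 \left(18 - 3\right)\right) + 2 \sqrt{10} = 24 \left(\left(-5\right) 15\right) + 2 \sqrt{10} = 24 \left(-75\right) + 2 \sqrt{10} = -1800 + 2 \sqrt{10}$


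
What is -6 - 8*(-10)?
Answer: 74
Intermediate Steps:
-6 - 8*(-10) = -6 + 80 = 74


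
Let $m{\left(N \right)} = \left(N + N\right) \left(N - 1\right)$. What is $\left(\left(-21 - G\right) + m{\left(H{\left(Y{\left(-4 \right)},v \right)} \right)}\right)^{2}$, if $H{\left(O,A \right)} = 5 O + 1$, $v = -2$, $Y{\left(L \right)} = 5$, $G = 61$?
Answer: $1483524$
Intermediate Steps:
$H{\left(O,A \right)} = 1 + 5 O$
$m{\left(N \right)} = 2 N \left(-1 + N\right)$
$\left(\left(-21 - G\right) + m{\left(H{\left(Y{\left(-4 \right)},v \right)} \right)}\right)^{2} = \left(\left(-21 - 61\right) + 2 \left(1 + 5 \cdot 5\right) \left(-1 + \left(1 + 5 \cdot 5\right)\right)\right)^{2} = \left(\left(-21 - 61\right) + 2 \left(1 + 25\right) \left(-1 + \left(1 + 25\right)\right)\right)^{2} = \left(-82 + 2 \cdot 26 \left(-1 + 26\right)\right)^{2} = \left(-82 + 2 \cdot 26 \cdot 25\right)^{2} = \left(-82 + 1300\right)^{2} = 1218^{2} = 1483524$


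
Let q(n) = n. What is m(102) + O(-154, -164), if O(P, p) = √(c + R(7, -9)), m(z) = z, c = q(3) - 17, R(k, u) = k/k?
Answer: 102 + I*√13 ≈ 102.0 + 3.6056*I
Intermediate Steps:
R(k, u) = 1
c = -14 (c = 3 - 17 = -14)
O(P, p) = I*√13 (O(P, p) = √(-14 + 1) = √(-13) = I*√13)
m(102) + O(-154, -164) = 102 + I*√13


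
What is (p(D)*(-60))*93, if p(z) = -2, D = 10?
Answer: 11160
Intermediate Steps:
(p(D)*(-60))*93 = -2*(-60)*93 = 120*93 = 11160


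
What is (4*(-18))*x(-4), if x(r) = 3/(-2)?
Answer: 108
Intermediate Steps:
x(r) = -3/2 (x(r) = 3*(-½) = -3/2)
(4*(-18))*x(-4) = (4*(-18))*(-3/2) = -72*(-3/2) = 108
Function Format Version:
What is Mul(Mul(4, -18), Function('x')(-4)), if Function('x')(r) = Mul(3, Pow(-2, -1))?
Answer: 108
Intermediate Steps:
Function('x')(r) = Rational(-3, 2) (Function('x')(r) = Mul(3, Rational(-1, 2)) = Rational(-3, 2))
Mul(Mul(4, -18), Function('x')(-4)) = Mul(Mul(4, -18), Rational(-3, 2)) = Mul(-72, Rational(-3, 2)) = 108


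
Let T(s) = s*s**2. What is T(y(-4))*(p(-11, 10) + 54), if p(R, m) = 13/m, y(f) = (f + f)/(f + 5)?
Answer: -141568/5 ≈ -28314.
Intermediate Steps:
y(f) = 2*f/(5 + f) (y(f) = (2*f)/(5 + f) = 2*f/(5 + f))
T(s) = s**3
T(y(-4))*(p(-11, 10) + 54) = (2*(-4)/(5 - 4))**3*(13/10 + 54) = (2*(-4)/1)**3*(13*(1/10) + 54) = (2*(-4)*1)**3*(13/10 + 54) = (-8)**3*(553/10) = -512*553/10 = -141568/5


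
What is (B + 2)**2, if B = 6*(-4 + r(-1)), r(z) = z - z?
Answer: 484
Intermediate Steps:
r(z) = 0
B = -24 (B = 6*(-4 + 0) = 6*(-4) = -24)
(B + 2)**2 = (-24 + 2)**2 = (-22)**2 = 484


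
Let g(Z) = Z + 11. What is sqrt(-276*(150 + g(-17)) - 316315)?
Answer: I*sqrt(356059) ≈ 596.71*I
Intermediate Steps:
g(Z) = 11 + Z
sqrt(-276*(150 + g(-17)) - 316315) = sqrt(-276*(150 + (11 - 17)) - 316315) = sqrt(-276*(150 - 6) - 316315) = sqrt(-276*144 - 316315) = sqrt(-39744 - 316315) = sqrt(-356059) = I*sqrt(356059)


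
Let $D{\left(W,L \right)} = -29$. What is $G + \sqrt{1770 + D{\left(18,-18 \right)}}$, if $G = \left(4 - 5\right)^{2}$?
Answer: $1 + \sqrt{1741} \approx 42.725$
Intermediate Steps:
$G = 1$ ($G = \left(-1\right)^{2} = 1$)
$G + \sqrt{1770 + D{\left(18,-18 \right)}} = 1 + \sqrt{1770 - 29} = 1 + \sqrt{1741}$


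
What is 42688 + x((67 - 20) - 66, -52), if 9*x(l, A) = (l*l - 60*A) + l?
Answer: 129218/3 ≈ 43073.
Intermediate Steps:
x(l, A) = -20*A/3 + l/9 + l**2/9 (x(l, A) = ((l*l - 60*A) + l)/9 = ((l**2 - 60*A) + l)/9 = (l + l**2 - 60*A)/9 = -20*A/3 + l/9 + l**2/9)
42688 + x((67 - 20) - 66, -52) = 42688 + (-20/3*(-52) + ((67 - 20) - 66)/9 + ((67 - 20) - 66)**2/9) = 42688 + (1040/3 + (47 - 66)/9 + (47 - 66)**2/9) = 42688 + (1040/3 + (1/9)*(-19) + (1/9)*(-19)**2) = 42688 + (1040/3 - 19/9 + (1/9)*361) = 42688 + (1040/3 - 19/9 + 361/9) = 42688 + 1154/3 = 129218/3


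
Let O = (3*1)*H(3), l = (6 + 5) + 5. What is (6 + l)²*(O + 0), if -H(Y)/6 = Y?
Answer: -26136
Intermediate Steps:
H(Y) = -6*Y
l = 16 (l = 11 + 5 = 16)
O = -54 (O = (3*1)*(-6*3) = 3*(-18) = -54)
(6 + l)²*(O + 0) = (6 + 16)²*(-54 + 0) = 22²*(-54) = 484*(-54) = -26136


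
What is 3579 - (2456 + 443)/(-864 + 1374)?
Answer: 1822391/510 ≈ 3573.3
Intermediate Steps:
3579 - (2456 + 443)/(-864 + 1374) = 3579 - 2899/510 = 1822391/510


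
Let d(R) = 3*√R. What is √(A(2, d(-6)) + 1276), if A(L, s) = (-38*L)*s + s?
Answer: √(1276 - 225*I*√6) ≈ 36.51 - 7.5478*I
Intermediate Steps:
A(L, s) = s - 38*L*s (A(L, s) = -38*L*s + s = s - 38*L*s)
√(A(2, d(-6)) + 1276) = √((3*√(-6))*(1 - 38*2) + 1276) = √((3*(I*√6))*(1 - 76) + 1276) = √((3*I*√6)*(-75) + 1276) = √(-225*I*√6 + 1276) = √(1276 - 225*I*√6)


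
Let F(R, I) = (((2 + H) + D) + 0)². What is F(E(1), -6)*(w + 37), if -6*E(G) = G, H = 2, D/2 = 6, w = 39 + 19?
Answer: 24320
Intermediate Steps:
w = 58
D = 12 (D = 2*6 = 12)
E(G) = -G/6
F(R, I) = 256 (F(R, I) = (((2 + 2) + 12) + 0)² = ((4 + 12) + 0)² = (16 + 0)² = 16² = 256)
F(E(1), -6)*(w + 37) = 256*(58 + 37) = 256*95 = 24320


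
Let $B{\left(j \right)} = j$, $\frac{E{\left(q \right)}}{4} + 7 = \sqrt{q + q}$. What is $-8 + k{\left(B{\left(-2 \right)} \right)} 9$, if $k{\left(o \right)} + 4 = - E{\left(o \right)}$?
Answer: $208 - 72 i \approx 208.0 - 72.0 i$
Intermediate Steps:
$E{\left(q \right)} = -28 + 4 \sqrt{2} \sqrt{q}$ ($E{\left(q \right)} = -28 + 4 \sqrt{q + q} = -28 + 4 \sqrt{2 q} = -28 + 4 \sqrt{2} \sqrt{q}$)
$k{\left(o \right)} = 24 - 4 \sqrt{2} \sqrt{o}$ ($k{\left(o \right)} = -4 - \left(-28 + 4 \sqrt{2} \sqrt{o}\right) = 24 - 4 \sqrt{2} \sqrt{o}$)
$-8 + k{\left(B{\left(-2 \right)} \right)} 9 = -8 + \left(24 - 4 \sqrt{2} \sqrt{-2}\right) 9 = -8 + \left(24 - 4 \sqrt{2} i \sqrt{2}\right) 9 = -8 + \left(24 - 8 i\right) 9 = -8 + \left(216 - 72 i\right) = 208 - 72 i$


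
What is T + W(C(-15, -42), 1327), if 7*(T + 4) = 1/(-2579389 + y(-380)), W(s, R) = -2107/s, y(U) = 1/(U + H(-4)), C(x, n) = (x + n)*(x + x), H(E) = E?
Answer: -62033109332773/11856109962690 ≈ -5.2322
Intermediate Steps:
C(x, n) = 2*x*(n + x) (C(x, n) = (n + x)*(2*x) = 2*x*(n + x))
y(U) = 1/(-4 + U) (y(U) = 1/(U - 4) = 1/(-4 + U))
T = -27733590940/6933397639 (T = -4 + 1/(7*(-2579389 + 1/(-4 - 380))) = -4 + 1/(7*(-2579389 + 1/(-384))) = -4 + 1/(7*(-2579389 - 1/384)) = -4 + 1/(7*(-990485377/384)) = -4 + (⅐)*(-384/990485377) = -4 - 384/6933397639 = -27733590940/6933397639 ≈ -4.0000)
T + W(C(-15, -42), 1327) = -27733590940/6933397639 - 2107*(-1/(30*(-42 - 15))) = -27733590940/6933397639 - 2107/(2*(-15)*(-57)) = -27733590940/6933397639 - 2107/1710 = -62033109332773/11856109962690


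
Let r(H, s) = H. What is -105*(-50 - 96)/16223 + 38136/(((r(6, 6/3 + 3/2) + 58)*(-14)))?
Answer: -10802583/259568 ≈ -41.618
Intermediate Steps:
-105*(-50 - 96)/16223 + 38136/(((r(6, 6/3 + 3/2) + 58)*(-14))) = -105*(-50 - 96)/16223 + 38136/(((6 + 58)*(-14))) = -105*(-146)*(1/16223) + 38136/((64*(-14))) = 15330*(1/16223) + 38136/(-896) = 15330/16223 + 38136*(-1/896) = 15330/16223 - 681/16 = -10802583/259568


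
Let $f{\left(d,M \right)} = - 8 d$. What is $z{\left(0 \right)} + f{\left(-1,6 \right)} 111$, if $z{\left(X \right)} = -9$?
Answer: $879$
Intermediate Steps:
$z{\left(0 \right)} + f{\left(-1,6 \right)} 111 = -9 + \left(-8\right) \left(-1\right) 111 = -9 + 8 \cdot 111 = -9 + 888 = 879$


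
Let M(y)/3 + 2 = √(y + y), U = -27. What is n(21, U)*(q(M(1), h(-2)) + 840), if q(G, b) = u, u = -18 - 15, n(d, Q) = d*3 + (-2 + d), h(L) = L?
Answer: 66174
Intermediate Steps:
M(y) = -6 + 3*√2*√y (M(y) = -6 + 3*√(y + y) = -6 + 3*√(2*y) = -6 + 3*(√2*√y) = -6 + 3*√2*√y)
n(d, Q) = -2 + 4*d (n(d, Q) = 3*d + (-2 + d) = -2 + 4*d)
u = -33
q(G, b) = -33
n(21, U)*(q(M(1), h(-2)) + 840) = (-2 + 4*21)*(-33 + 840) = (-2 + 84)*807 = 82*807 = 66174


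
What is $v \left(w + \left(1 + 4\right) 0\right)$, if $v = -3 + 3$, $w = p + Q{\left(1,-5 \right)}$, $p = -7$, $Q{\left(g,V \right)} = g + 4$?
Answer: $0$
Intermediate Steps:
$Q{\left(g,V \right)} = 4 + g$
$w = -2$ ($w = -7 + \left(4 + 1\right) = -7 + 5 = -2$)
$v = 0$
$v \left(w + \left(1 + 4\right) 0\right) = 0 \left(-2 + \left(1 + 4\right) 0\right) = 0 \left(-2 + 5 \cdot 0\right) = 0 \left(-2 + 0\right) = 0 \left(-2\right) = 0$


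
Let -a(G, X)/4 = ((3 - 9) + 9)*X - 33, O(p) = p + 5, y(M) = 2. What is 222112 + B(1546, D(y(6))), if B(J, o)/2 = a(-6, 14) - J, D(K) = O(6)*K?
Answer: 218948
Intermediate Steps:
O(p) = 5 + p
a(G, X) = 132 - 12*X (a(G, X) = -4*(((3 - 9) + 9)*X - 33) = -4*((-6 + 9)*X - 33) = -4*(3*X - 33) = -4*(-33 + 3*X) = 132 - 12*X)
D(K) = 11*K (D(K) = (5 + 6)*K = 11*K)
B(J, o) = -72 - 2*J (B(J, o) = 2*((132 - 12*14) - J) = 2*((132 - 168) - J) = 2*(-36 - J) = -72 - 2*J)
222112 + B(1546, D(y(6))) = 222112 + (-72 - 2*1546) = 222112 + (-72 - 3092) = 222112 - 3164 = 218948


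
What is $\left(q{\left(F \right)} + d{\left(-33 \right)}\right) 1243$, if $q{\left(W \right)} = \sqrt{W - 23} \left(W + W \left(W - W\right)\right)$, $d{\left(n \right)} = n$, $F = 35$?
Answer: $-41019 + 87010 \sqrt{3} \approx 1.0969 \cdot 10^{5}$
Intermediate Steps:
$q{\left(W \right)} = W \sqrt{-23 + W}$ ($q{\left(W \right)} = \sqrt{-23 + W} \left(W + W 0\right) = \sqrt{-23 + W} \left(W + 0\right) = \sqrt{-23 + W} W = W \sqrt{-23 + W}$)
$\left(q{\left(F \right)} + d{\left(-33 \right)}\right) 1243 = \left(35 \sqrt{-23 + 35} - 33\right) 1243 = \left(35 \sqrt{12} - 33\right) 1243 = \left(35 \cdot 2 \sqrt{3} - 33\right) 1243 = \left(70 \sqrt{3} - 33\right) 1243 = \left(-33 + 70 \sqrt{3}\right) 1243 = -41019 + 87010 \sqrt{3}$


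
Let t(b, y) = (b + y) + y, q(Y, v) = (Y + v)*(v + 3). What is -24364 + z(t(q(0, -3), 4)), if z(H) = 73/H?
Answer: -194839/8 ≈ -24355.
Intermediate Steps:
q(Y, v) = (3 + v)*(Y + v) (q(Y, v) = (Y + v)*(3 + v) = (3 + v)*(Y + v))
t(b, y) = b + 2*y
-24364 + z(t(q(0, -3), 4)) = -24364 + 73/(((-3)² + 3*0 + 3*(-3) + 0*(-3)) + 2*4) = -24364 + 73/((9 + 0 - 9 + 0) + 8) = -24364 + 73/(0 + 8) = -24364 + 73/8 = -194839/8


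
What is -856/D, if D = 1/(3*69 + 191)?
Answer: -340688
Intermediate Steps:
D = 1/398 (D = 1/(207 + 191) = 1/398 ≈ 0.0025126)
-856/D = -856/1/398 = -856*398 = -340688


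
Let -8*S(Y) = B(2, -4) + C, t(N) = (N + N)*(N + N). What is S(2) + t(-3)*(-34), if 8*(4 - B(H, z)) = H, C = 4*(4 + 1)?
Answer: -39263/32 ≈ -1227.0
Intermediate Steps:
C = 20 (C = 4*5 = 20)
B(H, z) = 4 - H/8
t(N) = 4*N**2 (t(N) = (2*N)*(2*N) = 4*N**2)
S(Y) = -95/32 (S(Y) = -((4 - 1/8*2) + 20)/8 = -((4 - 1/4) + 20)/8 = -(15/4 + 20)/8 = -1/8*95/4 = -95/32)
S(2) + t(-3)*(-34) = -95/32 + (4*(-3)**2)*(-34) = -95/32 + (4*9)*(-34) = -95/32 + 36*(-34) = -95/32 - 1224 = -39263/32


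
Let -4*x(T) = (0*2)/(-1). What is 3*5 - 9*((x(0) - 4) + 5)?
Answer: 6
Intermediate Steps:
x(T) = 0 (x(T) = -0*2/(4*(-1)) = -0*(-1) = -1/4*0 = 0)
3*5 - 9*((x(0) - 4) + 5) = 3*5 - 9*((0 - 4) + 5) = 15 - 9*(-4 + 5) = 15 - 9*1 = 15 - 9 = 6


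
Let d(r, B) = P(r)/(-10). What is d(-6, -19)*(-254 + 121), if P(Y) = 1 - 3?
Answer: -133/5 ≈ -26.600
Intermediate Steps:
P(Y) = -2
d(r, B) = ⅕ (d(r, B) = -2/(-10) = -2*(-⅒) = ⅕)
d(-6, -19)*(-254 + 121) = (-254 + 121)/5 = (⅕)*(-133) = -133/5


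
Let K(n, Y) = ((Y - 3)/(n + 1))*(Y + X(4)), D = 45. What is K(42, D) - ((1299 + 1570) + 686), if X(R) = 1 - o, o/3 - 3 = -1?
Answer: -151185/43 ≈ -3515.9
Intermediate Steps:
o = 6 (o = 9 + 3*(-1) = 9 - 3 = 6)
X(R) = -5 (X(R) = 1 - 1*6 = 1 - 6 = -5)
K(n, Y) = (-5 + Y)*(-3 + Y)/(1 + n) (K(n, Y) = ((Y - 3)/(n + 1))*(Y - 5) = ((-3 + Y)/(1 + n))*(-5 + Y) = (-5 + Y)*(-3 + Y)/(1 + n))
K(42, D) - ((1299 + 1570) + 686) = (15 + 45² - 8*45)/(1 + 42) - ((1299 + 1570) + 686) = (15 + 2025 - 360)/43 - (2869 + 686) = (1/43)*1680 - 1*3555 = 1680/43 - 3555 = -151185/43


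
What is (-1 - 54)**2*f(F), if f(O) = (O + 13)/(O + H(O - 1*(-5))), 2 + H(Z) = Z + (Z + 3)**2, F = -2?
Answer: 6655/7 ≈ 950.71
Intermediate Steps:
H(Z) = -2 + Z + (3 + Z)**2 (H(Z) = -2 + (Z + (Z + 3)**2) = -2 + (Z + (3 + Z)**2) = -2 + Z + (3 + Z)**2)
f(O) = (13 + O)/(3 + (8 + O)**2 + 2*O) (f(O) = (O + 13)/(O + (-2 + (O - 1*(-5)) + (3 + (O - 1*(-5)))**2)) = (13 + O)/(O + (-2 + (O + 5) + (3 + (O + 5))**2)) = (13 + O)/(O + (-2 + (5 + O) + (3 + (5 + O))**2)) = (13 + O)/(O + (-2 + (5 + O) + (8 + O)**2)) = (13 + O)/(O + (3 + O + (8 + O)**2)) = (13 + O)/(3 + (8 + O)**2 + 2*O))
(-1 - 54)**2*f(F) = (-1 - 54)**2*((13 - 2)/(67 + (-2)**2 + 18*(-2))) = (-55)**2*(11/(67 + 4 - 36)) = 3025*(11/35) = 6655/7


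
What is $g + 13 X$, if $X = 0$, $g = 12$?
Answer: $12$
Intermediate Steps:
$g + 13 X = 12 + 13 \cdot 0 = 12 + 0 = 12$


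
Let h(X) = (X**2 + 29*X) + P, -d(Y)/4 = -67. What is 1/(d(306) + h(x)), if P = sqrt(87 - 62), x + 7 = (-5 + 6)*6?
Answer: 1/245 ≈ 0.0040816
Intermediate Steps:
d(Y) = 268 (d(Y) = -4*(-67) = 268)
x = -1 (x = -7 + (-5 + 6)*6 = -7 + 1*6 = -7 + 6 = -1)
P = 5 (P = sqrt(25) = 5)
h(X) = 5 + X**2 + 29*X (h(X) = (X**2 + 29*X) + 5 = 5 + X**2 + 29*X)
1/(d(306) + h(x)) = 1/(268 + (5 + (-1)**2 + 29*(-1))) = 1/(268 + (5 + 1 - 29)) = 1/(268 - 23) = 1/245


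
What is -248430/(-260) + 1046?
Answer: 4003/2 ≈ 2001.5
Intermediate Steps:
-248430/(-260) + 1046 = -248430*(-1)/260 + 1046 = -169*(-147/26) + 1046 = 1911/2 + 1046 = 4003/2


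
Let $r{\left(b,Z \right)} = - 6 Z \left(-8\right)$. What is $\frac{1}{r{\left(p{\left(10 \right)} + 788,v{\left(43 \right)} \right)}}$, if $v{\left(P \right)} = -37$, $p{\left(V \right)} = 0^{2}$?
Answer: $- \frac{1}{1776} \approx -0.00056306$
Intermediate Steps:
$p{\left(V \right)} = 0$
$r{\left(b,Z \right)} = 48 Z$
$\frac{1}{r{\left(p{\left(10 \right)} + 788,v{\left(43 \right)} \right)}} = \frac{1}{48 \left(-37\right)} = \frac{1}{-1776} = - \frac{1}{1776}$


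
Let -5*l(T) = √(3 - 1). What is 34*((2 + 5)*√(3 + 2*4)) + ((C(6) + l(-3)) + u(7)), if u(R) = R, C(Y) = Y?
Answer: 13 + 238*√11 - √2/5 ≈ 802.07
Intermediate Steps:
l(T) = -√2/5 (l(T) = -√(3 - 1)/5 = -√2/5)
34*((2 + 5)*√(3 + 2*4)) + ((C(6) + l(-3)) + u(7)) = 34*((2 + 5)*√(3 + 2*4)) + ((6 - √2/5) + 7) = 34*(7*√(3 + 8)) + (13 - √2/5) = 34*(7*√11) + (13 - √2/5) = 238*√11 + (13 - √2/5) = 13 + 238*√11 - √2/5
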